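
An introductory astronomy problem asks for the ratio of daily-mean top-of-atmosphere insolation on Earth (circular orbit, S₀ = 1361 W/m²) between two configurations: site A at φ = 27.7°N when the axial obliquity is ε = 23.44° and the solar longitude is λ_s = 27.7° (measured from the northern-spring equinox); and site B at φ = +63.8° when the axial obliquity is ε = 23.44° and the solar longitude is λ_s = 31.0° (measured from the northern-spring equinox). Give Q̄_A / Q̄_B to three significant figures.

Q̄_A / Q̄_B ≈ 1.33

— Configuration A (φ=+27.7°):
Solar declination: sin δ = sin ε · sin λ_s = sin 23.44° × sin 27.7° = 0.18491, so δ = +10.656°.
cos H₀ = −tan(+27.7°) tan(+10.656°) = -0.0988, H₀ = 1.6697 rad.
Bracket: H₀ sin φ sin δ + cos φ cos δ sin H₀ = 1.6697×0.46484×0.18491 + 0.88539×0.98276×0.99511 = 0.143517 + 0.865871 = 1.009388.
Q̄ = (S₀/π) × [bracket] = (1361/π) × 1.009388 = 437.29 W/m².
— Configuration B (φ=+63.8°):
Solar declination: sin δ = sin ε · sin λ_s = sin 23.44° × sin 31.0° = 0.20488, so δ = +11.822°.
cos H₀ = −tan(+63.8°) tan(+11.822°) = -0.4254, H₀ = 2.0102 rad.
Bracket: H₀ sin φ sin δ + cos φ cos δ sin H₀ = 2.0102×0.89726×0.20488 + 0.44151×0.97879×0.90501 = 0.369536 + 0.391096 = 0.760632.
Q̄ = (S₀/π) × [bracket] = (1361/π) × 0.760632 = 329.52 W/m².
Ratio Q̄_A / Q̄_B = 437.29 / 329.52 = 1.327.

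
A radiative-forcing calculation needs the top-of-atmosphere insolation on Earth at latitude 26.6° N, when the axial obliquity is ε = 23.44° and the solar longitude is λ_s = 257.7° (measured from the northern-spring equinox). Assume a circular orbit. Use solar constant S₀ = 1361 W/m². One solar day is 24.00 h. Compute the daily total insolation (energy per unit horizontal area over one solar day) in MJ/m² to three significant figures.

Solar declination: sin δ = sin ε · sin λ_s = sin 23.44° × sin 257.7° = -0.38866, so δ = -22.871°.
cos H₀ = −tan(+26.6°) tan(-22.871°) = 0.2112, H₀ = 1.3580 rad.
Bracket: H₀ sin φ sin δ + cos φ cos δ sin H₀ = 1.3580×0.44776×-0.38866 + 0.89415×0.92138×0.97744 = -0.236328 + 0.805266 = 0.568938.
Q̄ = (S₀/π) × [bracket] = (1361/π) × 0.568938 = 246.48 W/m².
Daily total = Q̄ × 24.00 h × 3600 s/h = 246.48 × 24.00 × 3600 / 10⁶ = 21.30 MJ/m².

21.3 MJ/m²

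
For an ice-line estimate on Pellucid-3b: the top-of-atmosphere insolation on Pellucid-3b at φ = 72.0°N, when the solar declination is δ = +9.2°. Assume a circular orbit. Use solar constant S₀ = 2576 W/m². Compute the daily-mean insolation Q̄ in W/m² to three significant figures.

Q̄ ≈ 478 W/m²

cos H₀ = −tan(+72.0°) tan(+9.200°) = -0.4985, H₀ = 2.0926 rad.
Bracket: H₀ sin φ sin δ + cos φ cos δ sin H₀ = 2.0926×0.95106×0.15988 + 0.30902×0.98714×0.86690 = 0.318191 + 0.264444 = 0.582635.
Q̄ = (S₀/π) × [bracket] = (2576/π) × 0.582635 = 477.7 W/m².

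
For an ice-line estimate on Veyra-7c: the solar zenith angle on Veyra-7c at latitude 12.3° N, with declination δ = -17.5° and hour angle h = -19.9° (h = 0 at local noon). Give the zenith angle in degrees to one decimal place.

θ_z = 35.7°

cos θ_z = sin φ sin δ + cos φ cos δ cos h = -0.064059 + 0.876184 = 0.812125.
θ_z = arccos(0.812125) = 35.7°.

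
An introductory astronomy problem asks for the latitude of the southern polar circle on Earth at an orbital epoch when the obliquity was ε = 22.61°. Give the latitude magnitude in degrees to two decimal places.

The polar circle is the lowest latitude that experiences at least one full rotation of continuous darkness at the northern-summer solstice; it lies at |φ| = 90° − ε = 90° − 22.61° = 67.39°.

67.39°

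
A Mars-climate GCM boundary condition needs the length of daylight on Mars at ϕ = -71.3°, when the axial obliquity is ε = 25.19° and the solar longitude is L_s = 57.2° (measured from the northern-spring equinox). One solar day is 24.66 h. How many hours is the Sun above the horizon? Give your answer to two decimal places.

0.00 h

Solar declination: sin δ = sin ε · sin L_s = sin 25.19° × sin 57.2° = 0.35776, so δ = +20.963°.
cos h₀ = −tan ϕ · tan δ = 1.1319 ≥ 1, so the Sun never rises (polar night) and h₀ = 0.
Daylight = 2h₀/(2π) × 24.66 h = (0.0000/π) × 24.66 = 0.00 h.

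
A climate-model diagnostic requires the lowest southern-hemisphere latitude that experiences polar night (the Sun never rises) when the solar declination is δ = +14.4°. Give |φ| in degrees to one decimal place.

|φ| = 75.6°

Polar night requires cos H₀ = −tan φ tan δ ≥ 1, i.e. tan φ tan δ ≤ −1.
The boundary is |tan φ| · |tan δ| = 1, so |φ| = 90° − |δ| = 90° − 14.4° = 75.6° in the southern hemisphere.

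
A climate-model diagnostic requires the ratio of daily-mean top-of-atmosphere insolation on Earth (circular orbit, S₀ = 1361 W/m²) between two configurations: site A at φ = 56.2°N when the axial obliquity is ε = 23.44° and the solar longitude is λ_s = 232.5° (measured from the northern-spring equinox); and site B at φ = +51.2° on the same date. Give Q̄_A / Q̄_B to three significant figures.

Q̄_A / Q̄_B ≈ 0.702

— Configuration A (φ=+56.2°):
Solar declination: sin δ = sin ε · sin λ_s = sin 23.44° × sin 232.5° = -0.31559, so δ = -18.396°.
cos H₀ = −tan(+56.2°) tan(-18.396°) = 0.4968, H₀ = 1.0509 rad.
Bracket: H₀ sin φ sin δ + cos φ cos δ sin H₀ = 1.0509×0.83098×-0.31559 + 0.55630×0.94890×0.86786 = -0.275597 + 0.458120 = 0.182523.
Q̄ = (S₀/π) × [bracket] = (1361/π) × 0.182523 = 79.073 W/m².
— Configuration B (φ=+51.2°):
cos H₀ = −tan(+51.2°) tan(-18.396°) = 0.4136, H₀ = 1.1443 rad.
Bracket: H₀ sin φ sin δ + cos φ cos δ sin H₀ = 1.1443×0.77934×-0.31559 + 0.62660×0.94890×0.91044 = -0.281443 + 0.541330 = 0.259887.
Q̄ = (S₀/π) × [bracket] = (1361/π) × 0.259887 = 112.59 W/m².
Ratio Q̄_A / Q̄_B = 79.073 / 112.59 = 0.7023.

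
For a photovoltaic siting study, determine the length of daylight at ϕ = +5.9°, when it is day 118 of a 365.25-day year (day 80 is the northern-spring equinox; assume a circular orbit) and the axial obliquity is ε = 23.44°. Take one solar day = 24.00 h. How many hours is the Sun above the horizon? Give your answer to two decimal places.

Solar longitude: L_s = 360° × (118 − 80)/365.25 = 37.454°.
sin δ = sin 23.44° × sin 37.454° = 0.24190, so δ = +13.999°.
cos h₀ = −tan ϕ · tan δ = −tan(+5.9°) × tan(+13.999°) = -0.0258, so h₀ = 1.5966 rad = 91.48°.
Daylight = 2h₀/(2π) × 24.00 h = (1.5966/π) × 24.00 = 12.20 h.

12.20 h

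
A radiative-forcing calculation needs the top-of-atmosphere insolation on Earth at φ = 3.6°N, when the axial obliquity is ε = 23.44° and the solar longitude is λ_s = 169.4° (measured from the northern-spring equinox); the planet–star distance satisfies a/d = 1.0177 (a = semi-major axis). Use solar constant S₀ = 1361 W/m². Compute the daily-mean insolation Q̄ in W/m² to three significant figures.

Q̄ ≈ 450 W/m²

Solar declination: sin δ = sin ε · sin λ_s = sin 23.44° × sin 169.4° = 0.07317, so δ = +4.196°.
cos H₀ = −tan(+3.6°) tan(+4.196°) = -0.0046, H₀ = 1.5754 rad.
Bracket: H₀ sin φ sin δ + cos φ cos δ sin H₀ = 1.5754×0.06279×0.07317 + 0.99803×0.99732×0.99999 = 0.007238 + 0.995345 = 1.002583.
Inverse-square distance factor (a/d)² = 1.0177² = 1.035713.
Q̄ = (S₀/π) × 1.035713 × [bracket] = (1361/π) × 1.035713 × 1.002583 = 449.9 W/m².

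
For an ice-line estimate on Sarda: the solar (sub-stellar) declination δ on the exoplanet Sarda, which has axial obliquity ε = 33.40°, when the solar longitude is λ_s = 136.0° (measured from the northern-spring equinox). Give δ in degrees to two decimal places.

δ = +22.48°

sin δ = sin ε · sin λ_s = sin 33.40° × sin 136.0° = 0.382396.
δ = arcsin(0.382396) = +22.48°.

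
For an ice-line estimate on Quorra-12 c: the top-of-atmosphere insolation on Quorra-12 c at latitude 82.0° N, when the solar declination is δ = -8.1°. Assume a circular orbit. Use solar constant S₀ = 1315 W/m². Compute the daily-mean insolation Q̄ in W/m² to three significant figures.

Q̄ ≈ 0.00 W/m²

cos H₀ = −tan(+82.0°) tan(-8.100°) = 1.0127 ≥ 1 ⇒ polar night, H₀ = 0 and Q̄ = 0.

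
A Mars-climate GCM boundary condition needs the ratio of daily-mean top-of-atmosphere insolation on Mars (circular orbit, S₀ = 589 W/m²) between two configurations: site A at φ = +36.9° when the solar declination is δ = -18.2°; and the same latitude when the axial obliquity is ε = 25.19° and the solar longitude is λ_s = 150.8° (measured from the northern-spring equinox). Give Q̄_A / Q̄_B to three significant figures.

Q̄_A / Q̄_B ≈ 0.494

— Configuration A (φ=+36.9°):
cos H₀ = −tan(+36.9°) tan(-18.200°) = 0.2469, H₀ = 1.3214 rad.
Bracket: H₀ sin φ sin δ + cos φ cos δ sin H₀ = 1.3214×0.60042×-0.31233 + 0.79968×0.94997×0.96905 = -0.247801 + 0.736160 = 0.488359.
Q̄ = (S₀/π) × [bracket] = (589/π) × 0.488359 = 91.560 W/m².
— Configuration B (φ=+36.9°):
Solar declination: sin δ = sin ε · sin λ_s = sin 25.19° × sin 150.8° = 0.20764, so δ = +11.984°.
cos H₀ = −tan(+36.9°) tan(+11.984°) = -0.1594, H₀ = 1.7309 rad.
Bracket: H₀ sin φ sin δ + cos φ cos δ sin H₀ = 1.7309×0.60042×0.20764 + 0.79968×0.97820×0.98722 = 0.215793 + 0.772250 = 0.988043.
Q̄ = (S₀/π) × [bracket] = (589/π) × 0.988043 = 185.24 W/m².
Ratio Q̄_A / Q̄_B = 91.560 / 185.24 = 0.4943.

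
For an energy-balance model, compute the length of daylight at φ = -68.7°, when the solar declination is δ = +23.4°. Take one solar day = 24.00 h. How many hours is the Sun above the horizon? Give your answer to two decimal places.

cos H₀ = −tan φ · tan δ = 1.1099 ≥ 1, so the Sun never rises (polar night) and H₀ = 0.
Daylight = 2H₀/(2π) × 24.00 h = (0.0000/π) × 24.00 = 0.00 h.

0.00 h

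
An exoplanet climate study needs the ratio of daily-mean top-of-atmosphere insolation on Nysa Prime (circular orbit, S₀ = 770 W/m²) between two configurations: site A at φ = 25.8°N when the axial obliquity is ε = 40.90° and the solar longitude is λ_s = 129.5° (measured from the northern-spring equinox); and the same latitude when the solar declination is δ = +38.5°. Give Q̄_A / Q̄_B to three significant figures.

Q̄_A / Q̄_B ≈ 0.975

— Configuration A (φ=+25.8°):
Solar declination: sin δ = sin ε · sin λ_s = sin 40.90° × sin 129.5° = 0.50521, so δ = +30.346°.
cos H₀ = −tan(+25.8°) tan(+30.346°) = -0.2830, H₀ = 1.8577 rad.
Bracket: H₀ sin φ sin δ + cos φ cos δ sin H₀ = 1.8577×0.43523×0.50521 + 0.90032×0.86299×0.95912 = 0.408476 + 0.745205 = 1.153681.
Q̄ = (S₀/π) × [bracket] = (770/π) × 1.153681 = 282.77 W/m².
— Configuration B (φ=+25.8°):
cos H₀ = −tan(+25.8°) tan(+38.500°) = -0.3845, H₀ = 1.9655 rad.
Bracket: H₀ sin φ sin δ + cos φ cos δ sin H₀ = 1.9655×0.43523×0.62251 + 0.90032×0.78261×0.92311 = 0.532523 + 0.650423 = 1.182946.
Q̄ = (S₀/π) × [bracket] = (770/π) × 1.182946 = 289.94 W/m².
Ratio Q̄_A / Q̄_B = 282.77 / 289.94 = 0.9753.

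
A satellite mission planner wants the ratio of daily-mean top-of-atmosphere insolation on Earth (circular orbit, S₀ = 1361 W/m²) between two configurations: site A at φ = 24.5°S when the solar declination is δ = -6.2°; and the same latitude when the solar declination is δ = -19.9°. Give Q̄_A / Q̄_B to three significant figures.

Q̄_A / Q̄_B ≈ 0.896

— Configuration A (φ=-24.5°):
cos H₀ = −tan(-24.5°) tan(-6.200°) = -0.0495, H₀ = 1.6203 rad.
Bracket: H₀ sin φ sin δ + cos φ cos δ sin H₀ = 1.6203×-0.41469×-0.10800 + 0.90996×0.99415×0.99877 = 0.072568 + 0.903524 = 0.976092.
Q̄ = (S₀/π) × [bracket] = (1361/π) × 0.976092 = 422.86 W/m².
— Configuration B (φ=-24.5°):
cos H₀ = −tan(-24.5°) tan(-19.900°) = -0.1650, H₀ = 1.7365 rad.
Bracket: H₀ sin φ sin δ + cos φ cos δ sin H₀ = 1.7365×-0.41469×-0.34038 + 0.90996×0.94029×0.98630 = 0.245111 + 0.843904 = 1.089015.
Q̄ = (S₀/π) × [bracket] = (1361/π) × 1.089015 = 471.78 W/m².
Ratio Q̄_A / Q̄_B = 422.86 / 471.78 = 0.8963.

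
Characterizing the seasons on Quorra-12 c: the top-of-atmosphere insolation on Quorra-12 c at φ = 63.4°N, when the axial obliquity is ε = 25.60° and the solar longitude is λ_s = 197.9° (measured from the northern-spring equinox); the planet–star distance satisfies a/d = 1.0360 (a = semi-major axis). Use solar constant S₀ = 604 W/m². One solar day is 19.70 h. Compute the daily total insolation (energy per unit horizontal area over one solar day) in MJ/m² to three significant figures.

Solar declination: sin δ = sin ε · sin λ_s = sin 25.60° × sin 197.9° = -0.13280, so δ = -7.632°.
cos H₀ = −tan(+63.4°) tan(-7.632°) = 0.2676, H₀ = 1.2999 rad.
Bracket: H₀ sin φ sin δ + cos φ cos δ sin H₀ = 1.2999×0.89415×-0.13280 + 0.44776×0.99114×0.96354 = -0.154354 + 0.427612 = 0.273258.
Inverse-square distance factor (a/d)² = 1.0360² = 1.073296.
Q̄ = (S₀/π) × 1.073296 × [bracket] = (604/π) × 1.073296 × 0.273258 = 56.387 W/m².
Daily total = Q̄ × 19.70 h × 3600 s/h = 56.387 × 19.70 × 3600 / 10⁶ = 3.999 MJ/m².

4.00 MJ/m²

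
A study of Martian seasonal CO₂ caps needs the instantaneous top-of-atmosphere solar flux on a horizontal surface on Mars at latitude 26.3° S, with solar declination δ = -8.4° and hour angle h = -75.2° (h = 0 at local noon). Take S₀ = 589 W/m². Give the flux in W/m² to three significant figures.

172 W/m²

cos θ_z = sin φ sin δ + cos φ cos δ cos h = 0.064725 + 0.226547 = 0.291272.
Flux = S₀ · cos θ_z = 589 × 0.291272 = 171.6 W/m².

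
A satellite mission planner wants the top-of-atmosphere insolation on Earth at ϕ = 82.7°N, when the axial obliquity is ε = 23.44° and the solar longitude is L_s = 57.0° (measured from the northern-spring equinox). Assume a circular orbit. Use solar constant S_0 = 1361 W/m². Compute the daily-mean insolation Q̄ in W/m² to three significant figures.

Solar declination: sin δ = sin ε · sin L_s = sin 23.44° × sin 57.0° = 0.33361, so δ = +19.488°.
cos h₀ = −tan(+82.7°) tan(+19.488°) = -2.7625 ≤ −1 ⇒ polar day, h₀ = π.
Bracket: h₀ sin ϕ sin δ + cos ϕ cos δ sin h₀ = 3.1416×0.99189×0.33361 + 0.12706×0.94271×0.00000 = 1.039569 + 0.000000 = 1.039569.
Q̄ = (S_0/π) × [bracket] = (1361/π) × 1.039569 = 450.4 W/m².

Q̄ ≈ 450 W/m²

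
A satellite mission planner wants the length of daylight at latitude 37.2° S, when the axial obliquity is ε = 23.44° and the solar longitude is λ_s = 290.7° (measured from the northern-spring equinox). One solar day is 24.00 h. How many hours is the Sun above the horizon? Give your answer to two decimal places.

Solar declination: sin δ = sin ε · sin λ_s = sin 23.44° × sin 290.7° = -0.37211, so δ = -21.846°.
cos H₀ = −tan φ · tan δ = −tan(-37.2°) × tan(-21.846°) = -0.3043, so H₀ = 1.8800 rad = 107.72°.
Daylight = 2H₀/(2π) × 24.00 h = (1.8800/π) × 24.00 = 14.36 h.

14.36 h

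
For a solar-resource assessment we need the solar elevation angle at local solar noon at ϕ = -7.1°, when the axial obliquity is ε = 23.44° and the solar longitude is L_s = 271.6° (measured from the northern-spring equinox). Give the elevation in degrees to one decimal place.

73.7°

Solar declination: sin δ = sin ε · sin L_s = sin 23.44° × sin 271.6° = -0.39763, so δ = -23.430°.
At local noon the hour angle is zero, so the zenith angle equals |ϕ − δ| = |-7.1° − (-23.430°)| = 16.330°.
Elevation = 90° − 16.330° = 73.7°.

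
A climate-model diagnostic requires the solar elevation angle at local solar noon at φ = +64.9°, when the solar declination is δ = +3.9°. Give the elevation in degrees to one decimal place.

29.0°

At local noon the hour angle is zero, so the zenith angle equals |φ − δ| = |+64.9° − (+3.900°)| = 61.000°.
Elevation = 90° − 61.000° = 29.0°.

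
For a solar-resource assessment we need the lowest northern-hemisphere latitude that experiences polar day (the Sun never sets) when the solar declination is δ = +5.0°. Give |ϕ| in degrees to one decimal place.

Polar day requires cos h₀ = −tan ϕ tan δ ≤ −1, i.e. tan ϕ tan δ ≥ 1.
The boundary is |tan ϕ| · |tan δ| = 1, so |ϕ| = 90° − |δ| = 90° − 5.0° = 85.0° in the northern hemisphere.

|ϕ| = 85.0°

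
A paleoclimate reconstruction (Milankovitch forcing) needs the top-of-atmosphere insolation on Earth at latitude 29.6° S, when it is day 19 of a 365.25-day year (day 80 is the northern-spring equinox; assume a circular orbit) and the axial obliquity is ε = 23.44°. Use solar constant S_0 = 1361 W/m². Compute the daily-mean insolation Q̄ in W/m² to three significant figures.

Q̄ ≈ 477 W/m²

Solar longitude: L_s = 360° × (19 − 80)/365.25 = -60.123°, i.e. -60.123° + 360° = 299.877°.
sin δ = sin 23.44° × sin 299.877° = -0.34492, so δ = -20.177°.
cos h₀ = −tan(-29.6°) tan(-20.177°) = -0.2088, h₀ = 1.7811 rad.
Bracket: h₀ sin ϕ sin δ + cos ϕ cos δ sin h₀ = 1.7811×-0.49394×-0.34492 + 0.86949×0.93863×0.97797 = 0.303446 + 0.798150 = 1.101596.
Q̄ = (S_0/π) × [bracket] = (1361/π) × 1.101596 = 477.2 W/m².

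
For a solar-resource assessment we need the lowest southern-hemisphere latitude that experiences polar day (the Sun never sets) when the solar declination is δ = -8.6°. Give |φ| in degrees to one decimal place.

|φ| = 81.4°

Polar day requires cos H₀ = −tan φ tan δ ≤ −1, i.e. tan φ tan δ ≥ 1.
The boundary is |tan φ| · |tan δ| = 1, so |φ| = 90° − |δ| = 90° − 8.6° = 81.4° in the southern hemisphere.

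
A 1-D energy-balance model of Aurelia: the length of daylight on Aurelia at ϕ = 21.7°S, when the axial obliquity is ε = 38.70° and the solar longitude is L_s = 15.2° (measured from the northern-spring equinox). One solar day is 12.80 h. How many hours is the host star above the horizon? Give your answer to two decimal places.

6.13 h

Solar declination: sin δ = sin ε · sin L_s = sin 38.70° × sin 15.2° = 0.16393, so δ = +9.435°.
cos h₀ = −tan ϕ · tan δ = −tan(-21.7°) × tan(+9.435°) = 0.0661, so h₀ = 1.5046 rad = 86.21°.
Daylight = 2h₀/(2π) × 12.80 h = (1.5046/π) × 12.80 = 6.13 h.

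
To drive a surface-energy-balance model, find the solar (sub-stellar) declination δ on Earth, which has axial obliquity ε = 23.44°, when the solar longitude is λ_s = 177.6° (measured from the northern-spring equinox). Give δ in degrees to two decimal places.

δ = +0.95°

sin δ = sin ε · sin λ_s = sin 23.44° × sin 177.6° = 0.016658.
δ = arcsin(0.016658) = +0.95°.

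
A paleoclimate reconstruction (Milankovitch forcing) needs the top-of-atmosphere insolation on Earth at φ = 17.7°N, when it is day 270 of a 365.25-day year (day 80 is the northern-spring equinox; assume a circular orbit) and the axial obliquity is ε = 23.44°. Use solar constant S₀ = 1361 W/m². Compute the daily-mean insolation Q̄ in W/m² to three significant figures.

Q̄ ≈ 402 W/m²

Solar longitude: λ_s = 360° × (270 − 80)/365.25 = 187.269°.
sin δ = sin 23.44° × sin 187.269° = -0.05033, so δ = -2.885°.
cos H₀ = −tan(+17.7°) tan(-2.885°) = 0.0161, H₀ = 1.5547 rad.
Bracket: H₀ sin φ sin δ + cos φ cos δ sin H₀ = 1.5547×0.30403×-0.05033 + 0.95266×0.99873×0.99987 = -0.023790 + 0.951326 = 0.927536.
Q̄ = (S₀/π) × [bracket] = (1361/π) × 0.927536 = 401.8 W/m².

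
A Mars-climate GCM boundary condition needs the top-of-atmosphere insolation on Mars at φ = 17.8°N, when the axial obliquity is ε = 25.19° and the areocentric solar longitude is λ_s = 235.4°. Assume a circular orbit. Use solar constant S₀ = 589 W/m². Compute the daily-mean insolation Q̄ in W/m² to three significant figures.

sin δ = sin 25.19° × sin 235.4° = -0.35034, so δ = -20.508°.
cos H₀ = −tan(+17.8°) tan(-20.508°) = 0.1201, H₀ = 1.4504 rad.
Bracket: H₀ sin φ sin δ + cos φ cos δ sin H₀ = 1.4504×0.30570×-0.35034 + 0.95213×0.93662×0.99276 = -0.155336 + 0.885327 = 0.729991.
Q̄ = (S₀/π) × [bracket] = (589/π) × 0.729991 = 136.9 W/m².

Q̄ ≈ 137 W/m²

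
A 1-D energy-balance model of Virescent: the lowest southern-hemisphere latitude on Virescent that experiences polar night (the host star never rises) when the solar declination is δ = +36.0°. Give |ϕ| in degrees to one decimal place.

|ϕ| = 54.0°

Polar night requires cos h₀ = −tan ϕ tan δ ≥ 1, i.e. tan ϕ tan δ ≤ −1.
The boundary is |tan ϕ| · |tan δ| = 1, so |ϕ| = 90° − |δ| = 90° − 36.0° = 54.0° in the southern hemisphere.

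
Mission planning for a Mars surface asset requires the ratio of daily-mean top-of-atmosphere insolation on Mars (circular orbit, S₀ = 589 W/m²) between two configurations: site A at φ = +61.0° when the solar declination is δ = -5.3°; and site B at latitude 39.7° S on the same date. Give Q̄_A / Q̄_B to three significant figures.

— Configuration A (φ=+61.0°):
cos H₀ = −tan(+61.0°) tan(-5.300°) = 0.1674, H₀ = 1.4026 rad.
Bracket: H₀ sin φ sin δ + cos φ cos δ sin H₀ = 1.4026×0.87462×-0.09237 + 0.48481×0.99572×0.98590 = -0.113314 + 0.475928 = 0.362614.
Q̄ = (S₀/π) × [bracket] = (589/π) × 0.362614 = 67.985 W/m².
— Configuration B (φ=-39.7°):
cos H₀ = −tan(-39.7°) tan(-5.300°) = -0.0770, H₀ = 1.6479 rad.
Bracket: H₀ sin φ sin δ + cos φ cos δ sin H₀ = 1.6479×-0.63877×-0.09237 + 0.76940×0.99572×0.99703 = 0.097231 + 0.763832 = 0.861063.
Q̄ = (S₀/π) × [bracket] = (589/π) × 0.861063 = 161.44 W/m².
Ratio Q̄_A / Q̄_B = 67.985 / 161.44 = 0.4211.

Q̄_A / Q̄_B ≈ 0.421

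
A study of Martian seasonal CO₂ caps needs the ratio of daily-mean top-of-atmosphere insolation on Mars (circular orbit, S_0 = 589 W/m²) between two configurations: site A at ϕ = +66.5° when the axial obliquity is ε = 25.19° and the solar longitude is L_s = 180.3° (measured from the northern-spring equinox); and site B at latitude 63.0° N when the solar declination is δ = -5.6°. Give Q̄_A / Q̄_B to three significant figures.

— Configuration A (ϕ=+66.5°):
Solar declination: sin δ = sin ε · sin L_s = sin 25.19° × sin 180.3° = -0.00223, so δ = -0.128°.
cos h₀ = −tan(+66.5°) tan(-0.128°) = 0.0051, h₀ = 1.5657 rad.
Bracket: h₀ sin ϕ sin δ + cos ϕ cos δ sin h₀ = 1.5657×0.91706×-0.00223 + 0.39875×1.00000×0.99999 = -0.003202 + 0.398746 = 0.395544.
Q̄ = (S_0/π) × [bracket] = (589/π) × 0.395544 = 74.158 W/m².
— Configuration B (ϕ=+63.0°):
cos h₀ = −tan(+63.0°) tan(-5.600°) = 0.1924, h₀ = 1.3772 rad.
Bracket: h₀ sin ϕ sin δ + cos ϕ cos δ sin h₀ = 1.3772×0.89101×-0.09758 + 0.45399×0.99523×0.98131 = -0.119740 + 0.443380 = 0.323640.
Q̄ = (S_0/π) × [bracket] = (589/π) × 0.323640 = 60.677 W/m².
Ratio Q̄_A / Q̄_B = 74.158 / 60.677 = 1.222.

Q̄_A / Q̄_B ≈ 1.22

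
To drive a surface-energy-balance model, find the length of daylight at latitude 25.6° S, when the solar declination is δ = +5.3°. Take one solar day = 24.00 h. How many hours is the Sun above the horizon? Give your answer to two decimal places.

cos H₀ = −tan φ · tan δ = −tan(-25.6°) × tan(+5.300°) = 0.0444, so H₀ = 1.5263 rad = 87.45°.
Daylight = 2H₀/(2π) × 24.00 h = (1.5263/π) × 24.00 = 11.66 h.

11.66 h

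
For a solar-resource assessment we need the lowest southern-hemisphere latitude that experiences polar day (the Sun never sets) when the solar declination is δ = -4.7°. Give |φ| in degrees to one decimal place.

Polar day requires cos H₀ = −tan φ tan δ ≤ −1, i.e. tan φ tan δ ≥ 1.
The boundary is |tan φ| · |tan δ| = 1, so |φ| = 90° − |δ| = 90° − 4.7° = 85.3° in the southern hemisphere.

|φ| = 85.3°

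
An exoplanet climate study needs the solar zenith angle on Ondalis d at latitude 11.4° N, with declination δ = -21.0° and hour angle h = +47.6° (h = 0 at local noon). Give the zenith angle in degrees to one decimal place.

θ_z = 56.9°

cos θ_z = sin φ sin δ + cos φ cos δ cos h = -0.070834 + 0.617096 = 0.546262.
θ_z = arccos(0.546262) = 56.9°.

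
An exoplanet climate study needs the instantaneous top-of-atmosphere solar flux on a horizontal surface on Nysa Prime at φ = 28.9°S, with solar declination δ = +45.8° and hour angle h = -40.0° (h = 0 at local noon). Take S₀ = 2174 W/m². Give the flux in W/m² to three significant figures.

cos θ_z = sin φ sin δ + cos φ cos δ cos h = -0.346470 + 0.467550 = 0.121080.
Flux = S₀ · cos θ_z = 2174 × 0.121080 = 263.2 W/m².

263 W/m²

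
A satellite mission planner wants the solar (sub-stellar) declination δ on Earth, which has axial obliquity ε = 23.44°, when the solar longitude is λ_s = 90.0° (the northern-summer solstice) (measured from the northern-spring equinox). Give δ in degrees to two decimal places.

δ = +23.44°

sin δ = sin ε · sin λ_s = sin 23.44° × sin 90.0° = 0.397789.
δ = arcsin(0.397789) = +23.44°.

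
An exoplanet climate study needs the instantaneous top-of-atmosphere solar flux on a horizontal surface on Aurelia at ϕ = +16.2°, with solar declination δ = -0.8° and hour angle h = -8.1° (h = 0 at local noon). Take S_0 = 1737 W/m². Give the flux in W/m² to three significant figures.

1.64e+03 W/m²

cos θ_z = sin ϕ sin δ + cos ϕ cos δ cos h = -0.003895 + 0.950621 = 0.946726.
Flux = S_0 · cos θ_z = 1737 × 0.946726 = 1644 W/m².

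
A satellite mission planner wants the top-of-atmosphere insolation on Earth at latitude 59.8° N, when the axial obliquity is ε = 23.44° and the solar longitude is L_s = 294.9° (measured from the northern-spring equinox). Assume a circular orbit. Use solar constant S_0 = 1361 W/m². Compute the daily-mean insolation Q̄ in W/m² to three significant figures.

Q̄ ≈ 37.9 W/m²

Solar declination: sin δ = sin ε · sin L_s = sin 23.44° × sin 294.9° = -0.36081, so δ = -21.150°.
cos h₀ = −tan(+59.8°) tan(-21.150°) = 0.6647, h₀ = 0.8437 rad.
Bracket: h₀ sin ϕ sin δ + cos ϕ cos δ sin h₀ = 0.8437×0.86427×-0.36081 + 0.50302×0.93264×0.74710 = -0.263097 + 0.350492 = 0.087395.
Q̄ = (S_0/π) × [bracket] = (1361/π) × 0.087395 = 37.86 W/m².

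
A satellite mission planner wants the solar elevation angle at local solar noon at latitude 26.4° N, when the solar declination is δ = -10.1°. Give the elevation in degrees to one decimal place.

53.5°

At local noon the hour angle is zero, so the zenith angle equals |ϕ − δ| = |+26.4° − (-10.100°)| = 36.500°.
Elevation = 90° − 36.500° = 53.5°.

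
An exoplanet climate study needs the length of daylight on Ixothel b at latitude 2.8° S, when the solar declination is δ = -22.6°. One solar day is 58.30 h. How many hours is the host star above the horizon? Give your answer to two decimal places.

29.53 h

cos H₀ = −tan φ · tan δ = −tan(-2.8°) × tan(-22.600°) = -0.0204, so H₀ = 1.5912 rad = 91.17°.
Daylight = 2H₀/(2π) × 58.30 h = (1.5912/π) × 58.30 = 29.53 h.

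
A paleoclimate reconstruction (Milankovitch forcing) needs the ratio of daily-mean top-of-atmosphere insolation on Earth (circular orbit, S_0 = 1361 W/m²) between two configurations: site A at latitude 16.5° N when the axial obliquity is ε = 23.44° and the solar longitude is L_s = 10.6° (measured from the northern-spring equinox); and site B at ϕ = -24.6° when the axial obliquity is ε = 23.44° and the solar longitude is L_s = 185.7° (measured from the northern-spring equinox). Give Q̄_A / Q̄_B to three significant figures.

Q̄_A / Q̄_B ≈ 1.06

— Configuration A (ϕ=+16.5°):
Solar declination: sin δ = sin ε · sin L_s = sin 23.44° × sin 10.6° = 0.07317, so δ = +4.196°.
cos h₀ = −tan(+16.5°) tan(+4.196°) = -0.0217, h₀ = 1.5925 rad.
Bracket: h₀ sin ϕ sin δ + cos ϕ cos δ sin h₀ = 1.5925×0.28402×0.07317 + 0.95882×0.99732×0.99976 = 0.033095 + 0.956021 = 0.989116.
Q̄ = (S_0/π) × [bracket] = (1361/π) × 0.989116 = 428.50 W/m².
— Configuration B (ϕ=-24.6°):
Solar declination: sin δ = sin ε · sin L_s = sin 23.44° × sin 185.7° = -0.03951, so δ = -2.264°.
cos h₀ = −tan(-24.6°) tan(-2.264°) = -0.0181, h₀ = 1.5889 rad.
Bracket: h₀ sin ϕ sin δ + cos ϕ cos δ sin h₀ = 1.5889×-0.41628×-0.03951 + 0.90924×0.99922×0.99984 = 0.026133 + 0.908385 = 0.934518.
Q̄ = (S_0/π) × [bracket] = (1361/π) × 0.934518 = 404.85 W/m².
Ratio Q̄_A / Q̄_B = 428.50 / 404.85 = 1.058.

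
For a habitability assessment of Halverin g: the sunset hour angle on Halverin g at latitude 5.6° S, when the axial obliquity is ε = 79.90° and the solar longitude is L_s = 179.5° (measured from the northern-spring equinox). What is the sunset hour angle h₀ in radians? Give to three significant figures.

Solar declination: sin δ = sin ε · sin L_s = sin 79.90° × sin 179.5° = 0.00859, so δ = +0.492°.
cos h₀ = −tan ϕ · tan δ = −tan(-5.6°) × tan(+0.492°) = 0.0008, so h₀ = 1.5700 rad = 89.95°.

h₀ = 1.57 rad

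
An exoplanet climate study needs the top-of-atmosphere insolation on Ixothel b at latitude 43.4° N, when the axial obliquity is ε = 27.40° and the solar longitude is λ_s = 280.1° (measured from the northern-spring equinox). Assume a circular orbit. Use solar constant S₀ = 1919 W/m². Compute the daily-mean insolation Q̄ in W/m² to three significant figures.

Solar declination: sin δ = sin ε · sin λ_s = sin 27.40° × sin 280.1° = -0.45307, so δ = -26.941°.
cos H₀ = −tan(+43.4°) tan(-26.941°) = 0.4806, H₀ = 1.0695 rad.
Bracket: H₀ sin φ sin δ + cos φ cos δ sin H₀ = 1.0695×0.68709×-0.45307 + 0.72657×0.89148×0.87694 = -0.332935 + 0.568014 = 0.235079.
Q̄ = (S₀/π) × [bracket] = (1919/π) × 0.235079 = 143.6 W/m².

Q̄ ≈ 144 W/m²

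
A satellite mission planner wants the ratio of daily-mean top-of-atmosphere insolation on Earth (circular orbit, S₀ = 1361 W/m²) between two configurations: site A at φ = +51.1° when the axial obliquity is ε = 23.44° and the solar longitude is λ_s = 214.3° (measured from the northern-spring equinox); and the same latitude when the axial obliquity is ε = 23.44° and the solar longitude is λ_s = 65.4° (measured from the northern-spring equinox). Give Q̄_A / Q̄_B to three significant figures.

Q̄_A / Q̄_B ≈ 0.331

— Configuration A (φ=+51.1°):
Solar declination: sin δ = sin ε · sin λ_s = sin 23.44° × sin 214.3° = -0.22416, so δ = -12.954°.
cos H₀ = −tan(+51.1°) tan(-12.954°) = 0.2851, H₀ = 1.2817 rad.
Bracket: H₀ sin φ sin δ + cos φ cos δ sin H₀ = 1.2817×0.77824×-0.22416 + 0.62796×0.97455×0.95851 = -0.223593 + 0.586587 = 0.362994.
Q̄ = (S₀/π) × [bracket] = (1361/π) × 0.362994 = 157.26 W/m².
— Configuration B (φ=+51.1°):
Solar declination: sin δ = sin ε · sin λ_s = sin 23.44° × sin 65.4° = 0.36168, so δ = +21.204°.
cos H₀ = −tan(+51.1°) tan(+21.204°) = -0.4808, H₀ = 2.0724 rad.
Bracket: H₀ sin φ sin δ + cos φ cos δ sin H₀ = 2.0724×0.77824×0.36168 + 0.62796×0.93230×0.87684 = 0.583326 + 0.513343 = 1.096669.
Q̄ = (S₀/π) × [bracket] = (1361/π) × 1.096669 = 475.10 W/m².
Ratio Q̄_A / Q̄_B = 157.26 / 475.10 = 0.3310.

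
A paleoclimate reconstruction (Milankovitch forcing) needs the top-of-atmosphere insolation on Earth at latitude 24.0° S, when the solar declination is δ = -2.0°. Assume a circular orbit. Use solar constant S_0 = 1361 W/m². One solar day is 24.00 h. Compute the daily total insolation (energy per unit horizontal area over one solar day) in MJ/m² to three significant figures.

cos h₀ = −tan(-24.0°) tan(-2.000°) = -0.0155, h₀ = 1.5863 rad.
Bracket: h₀ sin ϕ sin δ + cos ϕ cos δ sin h₀ = 1.5863×-0.40674×-0.03490 + 0.91355×0.99939×0.99988 = 0.022518 + 0.912883 = 0.935401.
Q̄ = (S_0/π) × [bracket] = (1361/π) × 0.935401 = 405.23 W/m².
Daily total = Q̄ × 24.00 h × 3600 s/h = 405.23 × 24.00 × 3600 / 10⁶ = 35.01 MJ/m².

35.0 MJ/m²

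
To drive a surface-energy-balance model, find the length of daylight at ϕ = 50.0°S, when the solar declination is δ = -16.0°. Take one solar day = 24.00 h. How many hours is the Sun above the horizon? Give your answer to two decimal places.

cos h₀ = −tan ϕ · tan δ = −tan(-50.0°) × tan(-16.000°) = -0.3417, so h₀ = 1.9196 rad = 109.98°.
Daylight = 2h₀/(2π) × 24.00 h = (1.9196/π) × 24.00 = 14.66 h.

14.66 h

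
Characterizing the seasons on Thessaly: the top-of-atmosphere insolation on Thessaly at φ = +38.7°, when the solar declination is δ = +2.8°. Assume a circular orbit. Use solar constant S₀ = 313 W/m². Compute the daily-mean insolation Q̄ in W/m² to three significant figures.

Q̄ ≈ 82.5 W/m²

cos H₀ = −tan(+38.7°) tan(+2.800°) = -0.0392, H₀ = 1.6100 rad.
Bracket: H₀ sin φ sin δ + cos φ cos δ sin H₀ = 1.6100×0.62524×0.04885 + 0.78043×0.99881×0.99923 = 0.049174 + 0.778901 = 0.828075.
Q̄ = (S₀/π) × [bracket] = (313/π) × 0.828075 = 82.50 W/m².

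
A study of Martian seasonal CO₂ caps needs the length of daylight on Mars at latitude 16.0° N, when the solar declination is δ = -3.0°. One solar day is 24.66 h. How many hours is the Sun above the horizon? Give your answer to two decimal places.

cos H₀ = −tan φ · tan δ = −tan(+16.0°) × tan(-3.000°) = 0.0150, so H₀ = 1.5558 rad = 89.14°.
Daylight = 2H₀/(2π) × 24.66 h = (1.5558/π) × 24.66 = 12.21 h.

12.21 h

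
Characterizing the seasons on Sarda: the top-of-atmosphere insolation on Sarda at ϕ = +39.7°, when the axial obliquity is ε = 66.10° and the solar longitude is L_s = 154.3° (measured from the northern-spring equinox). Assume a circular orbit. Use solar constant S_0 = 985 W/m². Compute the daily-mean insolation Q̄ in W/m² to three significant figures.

Solar declination: sin δ = sin ε · sin L_s = sin 66.10° × sin 154.3° = 0.39647, so δ = +23.358°.
cos h₀ = −tan(+39.7°) tan(+23.358°) = -0.3585, h₀ = 1.9375 rad.
Bracket: h₀ sin ϕ sin δ + cos ϕ cos δ sin h₀ = 1.9375×0.63877×0.39647 + 0.76940×0.91805×0.93351 = 0.490678 + 0.659383 = 1.150061.
Q̄ = (S_0/π) × [bracket] = (985/π) × 1.150061 = 360.6 W/m².

Q̄ ≈ 361 W/m²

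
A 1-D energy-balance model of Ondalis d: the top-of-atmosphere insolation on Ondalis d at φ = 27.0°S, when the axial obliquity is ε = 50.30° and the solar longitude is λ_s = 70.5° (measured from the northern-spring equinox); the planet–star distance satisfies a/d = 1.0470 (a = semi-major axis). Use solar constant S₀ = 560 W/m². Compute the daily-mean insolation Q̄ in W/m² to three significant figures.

Q̄ ≈ 36.5 W/m²

Solar declination: sin δ = sin ε · sin λ_s = sin 50.30° × sin 70.5° = 0.72527, so δ = +46.491°.
cos H₀ = −tan(-27.0°) tan(+46.491°) = 0.5368, H₀ = 1.0042 rad.
Bracket: H₀ sin φ sin δ + cos φ cos δ sin H₀ = 1.0042×-0.45399×0.72527 + 0.89101×0.68847×0.84373 = -0.330648 + 0.517572 = 0.186924.
Inverse-square distance factor (a/d)² = 1.0470² = 1.096209.
Q̄ = (S₀/π) × 1.096209 × [bracket] = (560/π) × 1.096209 × 0.186924 = 36.53 W/m².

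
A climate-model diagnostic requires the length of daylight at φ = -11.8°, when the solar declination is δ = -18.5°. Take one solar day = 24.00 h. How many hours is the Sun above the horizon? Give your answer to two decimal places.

12.53 h

cos H₀ = −tan φ · tan δ = −tan(-11.8°) × tan(-18.500°) = -0.0699, so H₀ = 1.6408 rad = 94.01°.
Daylight = 2H₀/(2π) × 24.00 h = (1.6408/π) × 24.00 = 12.53 h.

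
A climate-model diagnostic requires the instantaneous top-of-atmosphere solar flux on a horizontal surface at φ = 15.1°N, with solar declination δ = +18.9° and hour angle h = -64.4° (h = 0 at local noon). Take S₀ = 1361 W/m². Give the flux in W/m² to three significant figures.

652 W/m²

cos θ_z = sin φ sin δ + cos φ cos δ cos h = 0.084382 + 0.394676 = 0.479058.
Flux = S₀ · cos θ_z = 1361 × 0.479058 = 652.0 W/m².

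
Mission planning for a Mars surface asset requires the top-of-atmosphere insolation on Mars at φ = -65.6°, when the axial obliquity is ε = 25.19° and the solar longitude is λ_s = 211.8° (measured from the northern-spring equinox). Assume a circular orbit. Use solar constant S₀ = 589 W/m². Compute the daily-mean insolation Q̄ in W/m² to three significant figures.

Q̄ ≈ 146 W/m²

Solar declination: sin δ = sin ε · sin λ_s = sin 25.19° × sin 211.8° = -0.22428, so δ = -12.961°.
cos H₀ = −tan(-65.6°) tan(-12.961°) = -0.5074, H₀ = 2.1029 rad.
Bracket: H₀ sin φ sin δ + cos φ cos δ sin H₀ = 2.1029×-0.91068×-0.22428 + 0.41310×0.97452×0.86174 = 0.429512 + 0.346914 = 0.776426.
Q̄ = (S₀/π) × [bracket] = (589/π) × 0.776426 = 145.6 W/m².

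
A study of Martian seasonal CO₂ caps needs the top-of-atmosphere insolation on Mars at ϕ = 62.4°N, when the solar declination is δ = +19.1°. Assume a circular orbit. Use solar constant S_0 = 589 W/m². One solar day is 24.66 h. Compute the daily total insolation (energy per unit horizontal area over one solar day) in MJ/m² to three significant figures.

16.5 MJ/m²

cos h₀ = −tan(+62.4°) tan(+19.100°) = -0.6624, h₀ = 2.2948 rad.
Bracket: h₀ sin ϕ sin δ + cos ϕ cos δ sin h₀ = 2.2948×0.88620×0.32722 + 0.46330×0.94495×0.74917 = 0.665452 + 0.327983 = 0.993435.
Q̄ = (S_0/π) × [bracket] = (589/π) × 0.993435 = 186.25 W/m².
Daily total = Q̄ × 24.66 h × 3600 s/h = 186.25 × 24.66 × 3600 / 10⁶ = 16.53 MJ/m².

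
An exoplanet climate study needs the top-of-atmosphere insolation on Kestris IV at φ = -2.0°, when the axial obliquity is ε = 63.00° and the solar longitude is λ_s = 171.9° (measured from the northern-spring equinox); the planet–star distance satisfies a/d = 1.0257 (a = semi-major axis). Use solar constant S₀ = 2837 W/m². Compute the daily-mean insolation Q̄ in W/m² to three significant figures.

Solar declination: sin δ = sin ε · sin λ_s = sin 63.00° × sin 171.9° = 0.12554, so δ = +7.212°.
cos H₀ = −tan(-2.0°) tan(+7.212°) = 0.0044, H₀ = 1.5664 rad.
Bracket: H₀ sin φ sin δ + cos φ cos δ sin H₀ = 1.5664×-0.03490×0.12554 + 0.99939×0.99209×0.99999 = -0.006863 + 0.991475 = 0.984612.
Inverse-square distance factor (a/d)² = 1.0257² = 1.052060.
Q̄ = (S₀/π) × 1.052060 × [bracket] = (2837/π) × 1.052060 × 0.984612 = 935.4 W/m².

Q̄ ≈ 935 W/m²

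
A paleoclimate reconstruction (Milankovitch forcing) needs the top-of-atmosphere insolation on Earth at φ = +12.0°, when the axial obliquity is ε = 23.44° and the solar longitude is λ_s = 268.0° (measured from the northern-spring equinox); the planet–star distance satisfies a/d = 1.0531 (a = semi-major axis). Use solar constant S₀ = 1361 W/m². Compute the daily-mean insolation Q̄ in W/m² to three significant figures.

Solar declination: sin δ = sin ε · sin λ_s = sin 23.44° × sin 268.0° = -0.39755, so δ = -23.425°.
cos H₀ = −tan(+12.0°) tan(-23.425°) = 0.0921, H₀ = 1.4786 rad.
Bracket: H₀ sin φ sin δ + cos φ cos δ sin H₀ = 1.4786×0.20791×-0.39755 + 0.97815×0.91758×0.99575 = -0.122213 + 0.893716 = 0.771503.
Inverse-square distance factor (a/d)² = 1.0531² = 1.109020.
Q̄ = (S₀/π) × 1.109020 × [bracket] = (1361/π) × 1.109020 × 0.771503 = 370.7 W/m².

Q̄ ≈ 371 W/m²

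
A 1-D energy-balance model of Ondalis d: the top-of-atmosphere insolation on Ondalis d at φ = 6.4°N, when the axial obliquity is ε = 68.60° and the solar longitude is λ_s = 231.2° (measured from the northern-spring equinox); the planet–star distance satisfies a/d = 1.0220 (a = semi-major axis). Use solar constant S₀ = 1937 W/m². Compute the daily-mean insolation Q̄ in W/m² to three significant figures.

Solar declination: sin δ = sin ε · sin λ_s = sin 68.60° × sin 231.2° = -0.72561, so δ = -46.519°.
cos H₀ = −tan(+6.4°) tan(-46.519°) = 0.1183, H₀ = 1.4522 rad.
Bracket: H₀ sin φ sin δ + cos φ cos δ sin H₀ = 1.4522×0.11147×-0.72561 + 0.99377×0.68811×0.99298 = -0.117459 + 0.679023 = 0.561564.
Inverse-square distance factor (a/d)² = 1.0220² = 1.044484.
Q̄ = (S₀/π) × 1.044484 × [bracket] = (1937/π) × 1.044484 × 0.561564 = 361.6 W/m².

Q̄ ≈ 362 W/m²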